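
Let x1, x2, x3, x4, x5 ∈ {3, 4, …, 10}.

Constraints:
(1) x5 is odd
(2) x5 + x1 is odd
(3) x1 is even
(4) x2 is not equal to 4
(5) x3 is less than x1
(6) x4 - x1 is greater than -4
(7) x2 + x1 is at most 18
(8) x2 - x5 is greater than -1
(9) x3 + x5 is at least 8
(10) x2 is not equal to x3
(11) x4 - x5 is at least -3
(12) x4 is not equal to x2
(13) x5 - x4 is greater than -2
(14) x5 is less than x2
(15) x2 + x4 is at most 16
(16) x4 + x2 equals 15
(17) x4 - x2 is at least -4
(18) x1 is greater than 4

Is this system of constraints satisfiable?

Try x1 = 8, x2 = 8, x3 = 4, x4 = 7, x5 = 7.
Check constraint 6: x4 - x1 = -1; constraint 7: x2 + x1 = 16. The remaining constraints are straightforward to verify.

Satisfiable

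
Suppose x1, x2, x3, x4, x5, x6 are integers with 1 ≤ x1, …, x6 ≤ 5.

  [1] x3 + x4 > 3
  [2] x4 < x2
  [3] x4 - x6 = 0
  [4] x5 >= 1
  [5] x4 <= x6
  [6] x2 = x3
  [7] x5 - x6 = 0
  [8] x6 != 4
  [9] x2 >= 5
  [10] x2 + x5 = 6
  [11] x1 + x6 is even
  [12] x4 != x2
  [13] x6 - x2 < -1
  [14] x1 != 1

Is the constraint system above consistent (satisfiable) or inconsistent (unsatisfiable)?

Setting (x1, x2, x3, x4, x5, x6) = (5, 5, 5, 1, 1, 1) satisfies everything: constraint 1: x3 + x4 = 6; constraint 3: x4 - x6 = 0, and the others follow.

Satisfiable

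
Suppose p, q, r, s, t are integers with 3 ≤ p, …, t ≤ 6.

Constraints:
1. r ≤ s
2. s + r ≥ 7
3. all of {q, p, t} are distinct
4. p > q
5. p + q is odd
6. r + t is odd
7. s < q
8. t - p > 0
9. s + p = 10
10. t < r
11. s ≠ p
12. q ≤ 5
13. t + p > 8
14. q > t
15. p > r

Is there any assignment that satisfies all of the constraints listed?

Constraints 1, 4, 7, 8, and 10 give r ≤ s, s < q, q < p, p < t, t < r. Chaining: r ≤ s < q < p < t < r, which forces r < r — impossible.

Unsatisfiable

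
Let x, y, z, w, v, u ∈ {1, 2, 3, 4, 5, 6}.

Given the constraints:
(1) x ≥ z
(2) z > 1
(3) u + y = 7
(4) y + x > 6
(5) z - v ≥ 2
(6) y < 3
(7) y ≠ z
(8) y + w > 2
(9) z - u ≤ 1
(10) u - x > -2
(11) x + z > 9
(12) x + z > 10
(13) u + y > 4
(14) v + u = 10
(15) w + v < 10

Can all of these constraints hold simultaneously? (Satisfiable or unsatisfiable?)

Try x = 6, y = 1, z = 6, w = 4, v = 4, u = 6.
Check constraint 3: u + y = 7; constraint 4: y + x = 7; constraint 5: z - v = 2. The remaining constraints are straightforward to verify.

Satisfiable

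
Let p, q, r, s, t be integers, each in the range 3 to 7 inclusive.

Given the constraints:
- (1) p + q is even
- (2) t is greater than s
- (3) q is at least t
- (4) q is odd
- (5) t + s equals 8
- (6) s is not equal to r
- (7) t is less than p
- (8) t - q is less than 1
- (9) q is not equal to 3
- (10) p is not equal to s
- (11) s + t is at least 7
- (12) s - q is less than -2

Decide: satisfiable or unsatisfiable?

One satisfying assignment is p = 7, q = 7, r = 5, s = 3, t = 5.
For the less obvious constraints — constraint 5: t + s = 8; constraint 8: t - q = -2 — and the others hold by inspection.

Satisfiable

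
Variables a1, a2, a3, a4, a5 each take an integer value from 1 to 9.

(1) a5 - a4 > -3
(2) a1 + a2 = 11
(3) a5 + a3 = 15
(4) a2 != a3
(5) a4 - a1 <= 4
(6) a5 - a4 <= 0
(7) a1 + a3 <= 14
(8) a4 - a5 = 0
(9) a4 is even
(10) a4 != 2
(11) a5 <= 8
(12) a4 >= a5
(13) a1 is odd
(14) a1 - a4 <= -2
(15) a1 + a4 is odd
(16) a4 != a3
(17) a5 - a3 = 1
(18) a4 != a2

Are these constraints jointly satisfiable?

Satisfiable

Take a1 = 5, a2 = 6, a3 = 7, a4 = 8, a5 = 8. Then constraint 1: a5 - a4 = 0; constraint 2: a1 + a2 = 11; constraint 3: a5 + a3 = 15, and every other listed constraint is also met.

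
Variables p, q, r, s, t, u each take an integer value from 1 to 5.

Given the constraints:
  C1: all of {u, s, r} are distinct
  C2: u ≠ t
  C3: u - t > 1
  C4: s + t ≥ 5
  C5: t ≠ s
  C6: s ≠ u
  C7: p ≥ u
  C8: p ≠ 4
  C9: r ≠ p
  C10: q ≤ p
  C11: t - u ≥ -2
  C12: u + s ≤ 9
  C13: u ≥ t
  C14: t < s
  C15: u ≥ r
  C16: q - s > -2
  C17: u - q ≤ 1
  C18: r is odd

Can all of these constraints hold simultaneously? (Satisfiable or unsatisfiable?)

Take p = 5, q = 5, r = 1, s = 4, t = 1, u = 3. Then constraint 3: u - t = 2; constraint 4: s + t = 5, and every other listed constraint is also met.

Satisfiable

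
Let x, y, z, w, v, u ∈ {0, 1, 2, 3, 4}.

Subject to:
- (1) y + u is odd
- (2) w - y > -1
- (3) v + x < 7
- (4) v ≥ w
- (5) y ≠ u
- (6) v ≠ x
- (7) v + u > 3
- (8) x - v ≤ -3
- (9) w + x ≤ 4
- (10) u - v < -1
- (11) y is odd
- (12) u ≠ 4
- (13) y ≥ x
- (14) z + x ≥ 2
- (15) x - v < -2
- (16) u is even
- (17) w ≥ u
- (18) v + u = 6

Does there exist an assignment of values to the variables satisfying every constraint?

Setting (x, y, z, w, v, u) = (1, 3, 4, 3, 4, 2) satisfies everything: constraint 2: w - y = 0; constraint 3: v + x = 5, and the others follow.

Satisfiable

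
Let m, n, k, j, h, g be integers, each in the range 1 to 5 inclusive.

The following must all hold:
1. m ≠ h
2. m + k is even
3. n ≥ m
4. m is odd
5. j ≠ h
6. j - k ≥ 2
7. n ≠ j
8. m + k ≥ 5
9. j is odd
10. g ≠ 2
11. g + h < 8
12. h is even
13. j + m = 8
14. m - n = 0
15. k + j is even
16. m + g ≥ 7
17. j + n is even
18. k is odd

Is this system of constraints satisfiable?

Try m = 5, n = 5, k = 1, j = 3, h = 2, g = 5.
Check constraint 6: j - k = 2; constraint 8: m + k = 6; constraint 11: g + h = 7. The remaining constraints are straightforward to verify.

Satisfiable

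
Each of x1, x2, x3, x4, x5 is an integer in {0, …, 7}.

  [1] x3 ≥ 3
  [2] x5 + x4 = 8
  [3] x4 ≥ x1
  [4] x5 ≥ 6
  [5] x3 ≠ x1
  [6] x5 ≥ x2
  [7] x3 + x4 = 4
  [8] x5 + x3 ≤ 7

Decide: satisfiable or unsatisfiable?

Unsatisfiable

From constraint 4: x5 ≥ 6. From constraint 1: x3 ≥ 3. Hence x5 + x3 ≥ 9. But constraint 8 requires x5 + x3 ≤ 7, and 7 < 9. Contradiction.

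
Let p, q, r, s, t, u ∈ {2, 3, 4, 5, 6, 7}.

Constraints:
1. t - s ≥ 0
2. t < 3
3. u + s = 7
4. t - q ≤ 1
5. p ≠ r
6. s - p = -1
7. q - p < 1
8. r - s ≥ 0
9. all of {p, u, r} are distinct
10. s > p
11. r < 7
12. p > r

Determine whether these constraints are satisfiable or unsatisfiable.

Unsatisfiable

Constraints 8, 10, and 12 give p < s, s ≤ r, r < p. Chaining: p < s ≤ r < p, which forces p < p — impossible.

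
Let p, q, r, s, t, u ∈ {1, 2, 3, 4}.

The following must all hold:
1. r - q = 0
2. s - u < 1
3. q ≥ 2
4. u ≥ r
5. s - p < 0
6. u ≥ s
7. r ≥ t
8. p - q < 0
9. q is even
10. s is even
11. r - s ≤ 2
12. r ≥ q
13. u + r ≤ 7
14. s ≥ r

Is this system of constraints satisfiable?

Unsatisfiable

Constraints 5, 8, 12, and 14 give p < q, q ≤ r, r ≤ s, s < p. Chaining: p < q ≤ r ≤ s < p, which forces p < p — impossible.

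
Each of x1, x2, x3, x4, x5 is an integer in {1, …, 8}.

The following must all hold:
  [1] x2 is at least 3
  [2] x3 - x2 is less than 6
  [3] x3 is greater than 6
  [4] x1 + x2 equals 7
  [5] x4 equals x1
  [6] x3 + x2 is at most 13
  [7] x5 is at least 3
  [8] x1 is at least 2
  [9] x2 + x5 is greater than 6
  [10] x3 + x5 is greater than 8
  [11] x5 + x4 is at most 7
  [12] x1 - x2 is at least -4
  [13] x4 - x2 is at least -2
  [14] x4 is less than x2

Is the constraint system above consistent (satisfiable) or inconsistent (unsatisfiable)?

Satisfiable

Try x1 = 3, x2 = 4, x3 = 7, x4 = 3, x5 = 3.
Check constraint 2: x3 - x2 = 3; constraint 4: x1 + x2 = 7; constraint 6: x3 + x2 = 11. The remaining constraints are straightforward to verify.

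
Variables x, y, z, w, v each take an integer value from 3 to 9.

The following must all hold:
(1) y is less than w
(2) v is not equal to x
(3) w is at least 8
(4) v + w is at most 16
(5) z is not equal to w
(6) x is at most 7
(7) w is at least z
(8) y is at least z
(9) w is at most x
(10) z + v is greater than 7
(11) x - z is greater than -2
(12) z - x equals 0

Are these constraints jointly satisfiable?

Unsatisfiable

From constraints 3 and 9: x ≥ w and w ≥ 8, so x ≥ 8. From constraint 6: x ≤ 7. But 7 < 8, so no value of x works.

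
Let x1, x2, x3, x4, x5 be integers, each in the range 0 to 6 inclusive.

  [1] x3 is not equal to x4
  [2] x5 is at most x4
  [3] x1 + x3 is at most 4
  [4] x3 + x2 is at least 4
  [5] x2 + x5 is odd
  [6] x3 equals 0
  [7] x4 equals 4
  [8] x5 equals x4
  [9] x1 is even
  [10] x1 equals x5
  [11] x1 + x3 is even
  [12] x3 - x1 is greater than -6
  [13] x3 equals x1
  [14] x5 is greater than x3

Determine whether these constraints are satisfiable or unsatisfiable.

Unsatisfiable

Constraint 6 fixes x3 = 0 and constraint 7 fixes x4 = 4. Constraints 8, 10, and 13 give x3 = x1 = x5 = x4, so x3 = x4. But 0 ≠ 4 — contradiction.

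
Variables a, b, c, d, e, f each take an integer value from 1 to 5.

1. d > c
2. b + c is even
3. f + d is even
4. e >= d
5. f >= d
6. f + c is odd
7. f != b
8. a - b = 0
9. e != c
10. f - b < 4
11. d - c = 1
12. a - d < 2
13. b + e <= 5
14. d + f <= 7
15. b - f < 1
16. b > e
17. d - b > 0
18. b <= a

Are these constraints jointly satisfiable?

Constraints 4, 16, and 17 give d ≤ e, e < b, b < d. Chaining: d ≤ e < b < d, which forces d < d — impossible.

Unsatisfiable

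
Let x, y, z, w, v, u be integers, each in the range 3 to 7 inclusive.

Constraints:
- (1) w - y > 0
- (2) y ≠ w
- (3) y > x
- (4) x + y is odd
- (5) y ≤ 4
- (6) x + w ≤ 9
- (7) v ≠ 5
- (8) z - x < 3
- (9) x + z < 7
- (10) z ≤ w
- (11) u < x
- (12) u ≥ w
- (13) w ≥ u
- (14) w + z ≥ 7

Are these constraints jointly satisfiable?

Constraints 1, 3, 11, and 12 give w ≤ u, u < x, x < y, y < w. Chaining: w ≤ u < x < y < w, which forces w < w — impossible.

Unsatisfiable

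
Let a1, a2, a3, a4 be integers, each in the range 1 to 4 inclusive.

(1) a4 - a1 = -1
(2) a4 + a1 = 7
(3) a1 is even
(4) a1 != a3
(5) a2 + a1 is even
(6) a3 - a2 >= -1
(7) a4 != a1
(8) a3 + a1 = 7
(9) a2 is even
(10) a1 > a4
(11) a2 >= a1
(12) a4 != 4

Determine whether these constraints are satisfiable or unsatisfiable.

Satisfiable

Take a1 = 4, a2 = 4, a3 = 3, a4 = 3. Then constraint 1: a4 - a1 = -1; constraint 2: a4 + a1 = 7; constraint 6: a3 - a2 = -1, and every other listed constraint is also met.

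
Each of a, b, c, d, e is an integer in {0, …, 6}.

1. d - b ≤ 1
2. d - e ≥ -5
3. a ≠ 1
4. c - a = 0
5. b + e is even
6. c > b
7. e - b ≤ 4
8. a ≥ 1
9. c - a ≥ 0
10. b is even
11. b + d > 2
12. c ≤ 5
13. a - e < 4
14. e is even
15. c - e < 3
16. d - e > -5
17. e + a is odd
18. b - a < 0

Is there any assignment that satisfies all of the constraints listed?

Satisfiable

Setting (a, b, c, d, e) = (5, 2, 5, 1, 4) satisfies everything: constraint 1: d - b = -1; constraint 2: d - e = -3, and the others follow.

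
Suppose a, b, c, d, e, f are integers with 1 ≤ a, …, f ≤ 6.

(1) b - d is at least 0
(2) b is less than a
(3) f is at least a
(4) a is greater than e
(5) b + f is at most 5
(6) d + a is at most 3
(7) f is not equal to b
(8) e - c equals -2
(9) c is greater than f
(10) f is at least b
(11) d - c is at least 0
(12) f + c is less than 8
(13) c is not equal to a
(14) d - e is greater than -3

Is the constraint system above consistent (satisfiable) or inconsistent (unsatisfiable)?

Unsatisfiable

Constraints 1, 2, 3, 9, and 11 give a ≤ f, f < c, c ≤ d, d ≤ b, b < a. Chaining: a ≤ f < c ≤ d ≤ b < a, which forces a < a — impossible.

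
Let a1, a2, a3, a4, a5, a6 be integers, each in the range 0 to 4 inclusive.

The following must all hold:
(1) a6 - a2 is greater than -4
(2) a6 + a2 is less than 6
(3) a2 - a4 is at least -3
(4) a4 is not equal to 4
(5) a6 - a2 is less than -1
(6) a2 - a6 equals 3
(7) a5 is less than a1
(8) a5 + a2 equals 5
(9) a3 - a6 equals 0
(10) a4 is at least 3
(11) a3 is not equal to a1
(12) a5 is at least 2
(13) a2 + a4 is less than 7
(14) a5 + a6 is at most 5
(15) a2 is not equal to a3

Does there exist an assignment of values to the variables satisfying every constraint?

Try a1 = 4, a2 = 3, a3 = 0, a4 = 3, a5 = 2, a6 = 0.
Check constraint 1: a6 - a2 = -3; constraint 2: a6 + a2 = 3. The remaining constraints are straightforward to verify.

Satisfiable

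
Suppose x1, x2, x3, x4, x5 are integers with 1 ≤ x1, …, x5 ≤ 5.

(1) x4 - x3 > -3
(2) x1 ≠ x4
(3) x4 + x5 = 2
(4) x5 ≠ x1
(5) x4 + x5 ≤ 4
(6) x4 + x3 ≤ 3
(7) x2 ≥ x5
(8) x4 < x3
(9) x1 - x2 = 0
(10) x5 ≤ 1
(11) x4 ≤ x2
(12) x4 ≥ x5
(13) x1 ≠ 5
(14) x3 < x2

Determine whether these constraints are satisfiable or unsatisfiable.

Satisfiable

One satisfying assignment is x1 = 4, x2 = 4, x3 = 2, x4 = 1, x5 = 1.
For the less obvious constraints — constraint 1: x4 - x3 = -1; constraint 3: x4 + x5 = 2; constraint 5: x4 + x5 = 2 — and the others hold by inspection.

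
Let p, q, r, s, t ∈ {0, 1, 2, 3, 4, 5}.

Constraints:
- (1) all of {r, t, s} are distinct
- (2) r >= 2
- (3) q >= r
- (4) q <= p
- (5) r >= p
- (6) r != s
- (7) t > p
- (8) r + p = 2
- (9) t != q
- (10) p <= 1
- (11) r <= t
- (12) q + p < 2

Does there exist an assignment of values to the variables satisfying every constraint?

From constraints 2 and 3: q ≥ r and r ≥ 2, so q ≥ 2. From constraints 4 and 10: q ≤ p and p ≤ 1, so q ≤ 1. But 1 < 2, so no value of q works.

Unsatisfiable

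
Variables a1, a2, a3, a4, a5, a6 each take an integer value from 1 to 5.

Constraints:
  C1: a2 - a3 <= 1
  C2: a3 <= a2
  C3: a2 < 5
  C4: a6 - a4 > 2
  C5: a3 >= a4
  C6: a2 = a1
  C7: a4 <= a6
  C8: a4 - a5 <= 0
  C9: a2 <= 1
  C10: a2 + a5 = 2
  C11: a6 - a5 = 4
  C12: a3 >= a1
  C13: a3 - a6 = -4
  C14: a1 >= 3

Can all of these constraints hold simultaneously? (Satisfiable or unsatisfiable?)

From constraints 12 and 14: a3 ≥ a1 and a1 ≥ 3, so a3 ≥ 3. From constraints 2 and 9: a3 ≤ a2 and a2 ≤ 1, so a3 ≤ 1. But 1 < 3, so no value of a3 works.

Unsatisfiable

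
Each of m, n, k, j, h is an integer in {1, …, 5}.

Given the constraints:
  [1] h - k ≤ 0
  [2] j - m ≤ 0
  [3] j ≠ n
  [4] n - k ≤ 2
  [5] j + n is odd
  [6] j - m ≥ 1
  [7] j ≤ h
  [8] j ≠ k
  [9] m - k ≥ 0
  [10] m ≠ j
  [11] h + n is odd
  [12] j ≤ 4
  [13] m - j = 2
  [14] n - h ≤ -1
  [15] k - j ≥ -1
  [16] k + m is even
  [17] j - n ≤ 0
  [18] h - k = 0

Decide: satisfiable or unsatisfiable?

Unsatisfiable

Constraints 1, 6, 9, 14, and 17 give h − n ≥ 1, n − j ≥ 0, j − m ≥ 1, m − k ≥ 0, k − h ≥ 0.
Adding all 5 inequalities: the left sides telescope to 0, and the right sides sum to 1 + 0 + 1 + 0 + 0 = 2. So 0 ≥ 2, which is false.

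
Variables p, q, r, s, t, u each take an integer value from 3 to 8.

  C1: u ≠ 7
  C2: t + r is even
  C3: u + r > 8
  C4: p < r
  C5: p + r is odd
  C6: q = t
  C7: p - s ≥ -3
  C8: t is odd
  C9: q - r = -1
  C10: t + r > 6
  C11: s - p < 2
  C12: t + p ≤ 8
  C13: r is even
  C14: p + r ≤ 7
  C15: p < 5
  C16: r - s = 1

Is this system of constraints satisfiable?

Constraint 8 makes t odd and constraint 13 makes r even, so t + r must be odd. Constraint 2 says t + r is even — contradiction.

Unsatisfiable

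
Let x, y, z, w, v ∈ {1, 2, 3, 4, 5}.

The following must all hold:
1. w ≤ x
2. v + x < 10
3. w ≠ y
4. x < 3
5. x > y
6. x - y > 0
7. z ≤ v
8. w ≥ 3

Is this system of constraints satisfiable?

From constraints 1 and 8: x ≥ w and w ≥ 3, so x ≥ 3. From constraint 4: x ≤ 2. But 2 < 3, so no value of x works.

Unsatisfiable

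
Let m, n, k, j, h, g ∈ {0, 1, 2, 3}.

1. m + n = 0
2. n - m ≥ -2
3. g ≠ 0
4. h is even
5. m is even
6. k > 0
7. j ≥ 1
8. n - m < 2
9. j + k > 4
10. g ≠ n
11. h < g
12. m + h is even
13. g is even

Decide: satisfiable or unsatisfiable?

Satisfiable

Try m = 0, n = 0, k = 3, j = 2, h = 0, g = 2.
Check constraint 1: m + n = 0; constraint 2: n - m = 0. The remaining constraints are straightforward to verify.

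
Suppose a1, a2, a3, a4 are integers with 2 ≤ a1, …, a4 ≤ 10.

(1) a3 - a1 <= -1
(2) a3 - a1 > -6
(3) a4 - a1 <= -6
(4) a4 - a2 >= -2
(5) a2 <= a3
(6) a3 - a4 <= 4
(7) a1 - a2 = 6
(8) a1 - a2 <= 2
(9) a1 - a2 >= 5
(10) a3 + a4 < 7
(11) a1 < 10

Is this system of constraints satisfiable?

Unsatisfiable

Constraints 3, 4, and 8 give a2 − a1 ≥ -2, a1 − a4 ≥ 6, a4 − a2 ≥ -2.
Adding all 3 inequalities: the left sides telescope to 0, and the right sides sum to (-2) + 6 + (-2) = 2. So 0 ≥ 2, which is false.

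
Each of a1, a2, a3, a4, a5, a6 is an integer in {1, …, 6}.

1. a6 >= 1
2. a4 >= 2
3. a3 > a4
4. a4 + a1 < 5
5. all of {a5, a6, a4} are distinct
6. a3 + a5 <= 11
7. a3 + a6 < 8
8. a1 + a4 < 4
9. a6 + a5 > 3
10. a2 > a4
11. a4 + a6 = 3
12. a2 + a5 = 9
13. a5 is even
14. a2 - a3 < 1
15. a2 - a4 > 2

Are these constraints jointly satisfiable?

Try a1 = 1, a2 = 5, a3 = 6, a4 = 2, a5 = 4, a6 = 1.
Check constraint 4: a4 + a1 = 3; constraint 6: a3 + a5 = 10; constraint 7: a3 + a6 = 7. The remaining constraints are straightforward to verify.

Satisfiable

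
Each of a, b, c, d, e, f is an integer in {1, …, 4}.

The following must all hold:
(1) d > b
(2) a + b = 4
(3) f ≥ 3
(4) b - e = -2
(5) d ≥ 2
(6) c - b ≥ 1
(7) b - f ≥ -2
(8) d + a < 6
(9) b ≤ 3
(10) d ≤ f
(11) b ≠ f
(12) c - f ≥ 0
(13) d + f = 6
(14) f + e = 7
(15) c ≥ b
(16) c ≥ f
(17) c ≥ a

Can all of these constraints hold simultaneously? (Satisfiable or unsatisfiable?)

Satisfiable

Take a = 2, b = 2, c = 4, d = 3, e = 4, f = 3. Then constraint 2: a + b = 4; constraint 4: b - e = -2; constraint 6: c - b = 2, and every other listed constraint is also met.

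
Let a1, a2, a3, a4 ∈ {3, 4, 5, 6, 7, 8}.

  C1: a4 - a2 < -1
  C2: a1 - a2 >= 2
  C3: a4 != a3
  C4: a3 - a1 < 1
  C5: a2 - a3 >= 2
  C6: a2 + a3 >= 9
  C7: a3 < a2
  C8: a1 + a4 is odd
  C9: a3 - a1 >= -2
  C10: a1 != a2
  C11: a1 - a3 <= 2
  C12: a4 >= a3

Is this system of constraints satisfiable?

Constraints 2, 5, and 9 give a3 − a1 ≥ -2, a1 − a2 ≥ 2, a2 − a3 ≥ 2.
Adding all 3 inequalities: the left sides telescope to 0, and the right sides sum to (-2) + 2 + 2 = 2. So 0 ≥ 2, which is false.

Unsatisfiable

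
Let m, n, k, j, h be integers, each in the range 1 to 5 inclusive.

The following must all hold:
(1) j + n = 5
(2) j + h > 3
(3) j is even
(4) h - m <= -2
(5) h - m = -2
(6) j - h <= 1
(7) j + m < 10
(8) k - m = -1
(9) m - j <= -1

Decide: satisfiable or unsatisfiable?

Constraints 4, 6, and 9 give m − h ≥ 2, h − j ≥ -1, j − m ≥ 1.
Adding all 3 inequalities: the left sides telescope to 0, and the right sides sum to 2 + (-1) + 1 = 2. So 0 ≥ 2, which is false.

Unsatisfiable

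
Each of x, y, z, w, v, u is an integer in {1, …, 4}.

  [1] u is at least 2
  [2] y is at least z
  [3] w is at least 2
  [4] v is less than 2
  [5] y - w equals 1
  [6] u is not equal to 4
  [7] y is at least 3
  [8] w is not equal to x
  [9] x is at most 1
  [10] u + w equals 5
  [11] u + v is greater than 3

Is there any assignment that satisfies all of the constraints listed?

Setting (x, y, z, w, v, u) = (1, 3, 1, 2, 1, 3) satisfies everything: constraint 5: y - w = 1; constraint 10: u + w = 5, and the others follow.

Satisfiable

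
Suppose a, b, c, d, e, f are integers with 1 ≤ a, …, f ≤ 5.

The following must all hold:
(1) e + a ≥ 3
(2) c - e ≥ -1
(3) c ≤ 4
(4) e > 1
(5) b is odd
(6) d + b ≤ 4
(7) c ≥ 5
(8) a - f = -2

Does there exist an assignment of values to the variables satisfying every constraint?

From constraint 7: c ≥ 5. From constraint 3: c ≤ 4. But 4 < 5, so no value of c works.

Unsatisfiable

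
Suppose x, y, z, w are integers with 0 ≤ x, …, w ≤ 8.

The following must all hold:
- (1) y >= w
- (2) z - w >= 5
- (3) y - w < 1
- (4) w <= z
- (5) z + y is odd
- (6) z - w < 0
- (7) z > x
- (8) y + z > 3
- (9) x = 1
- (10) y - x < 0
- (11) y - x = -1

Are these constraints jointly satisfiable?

Unsatisfiable

Constraints 1, 6, 7, and 10 give x < z, z < w, w ≤ y, y < x. Chaining: x < z < w ≤ y < x, which forces x < x — impossible.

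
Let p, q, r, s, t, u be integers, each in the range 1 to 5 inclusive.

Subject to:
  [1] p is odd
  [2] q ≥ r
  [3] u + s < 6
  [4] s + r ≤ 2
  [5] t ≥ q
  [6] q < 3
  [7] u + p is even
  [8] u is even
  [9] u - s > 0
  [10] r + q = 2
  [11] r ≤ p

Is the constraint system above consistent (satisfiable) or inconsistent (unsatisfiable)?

Constraint 8 makes u even and constraint 1 makes p odd, so u + p must be odd. Constraint 7 says u + p is even — contradiction.

Unsatisfiable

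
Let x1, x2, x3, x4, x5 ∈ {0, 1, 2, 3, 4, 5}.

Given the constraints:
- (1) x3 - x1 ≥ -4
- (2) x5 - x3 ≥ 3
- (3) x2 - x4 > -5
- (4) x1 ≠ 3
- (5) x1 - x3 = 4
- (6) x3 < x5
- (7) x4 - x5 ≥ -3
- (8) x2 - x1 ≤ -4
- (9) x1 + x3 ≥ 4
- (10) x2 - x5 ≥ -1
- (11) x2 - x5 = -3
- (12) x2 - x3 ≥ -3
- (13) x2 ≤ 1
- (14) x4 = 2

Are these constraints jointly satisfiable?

Constraints 1, 2, 8, and 10 give x2 − x5 ≥ -1, x5 − x3 ≥ 3, x3 − x1 ≥ -4, x1 − x2 ≥ 4.
Adding all 4 inequalities: the left sides telescope to 0, and the right sides sum to (-1) + 3 + (-4) + 4 = 2. So 0 ≥ 2, which is false.

Unsatisfiable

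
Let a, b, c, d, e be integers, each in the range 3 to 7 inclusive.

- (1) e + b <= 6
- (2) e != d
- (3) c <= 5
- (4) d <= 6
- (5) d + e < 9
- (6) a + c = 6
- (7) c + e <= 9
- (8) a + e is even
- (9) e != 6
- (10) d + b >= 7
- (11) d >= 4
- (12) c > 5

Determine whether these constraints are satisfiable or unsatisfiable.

From constraint 12: c ≥ 6. From constraint 3: c ≤ 5. But 5 < 6, so no value of c works.

Unsatisfiable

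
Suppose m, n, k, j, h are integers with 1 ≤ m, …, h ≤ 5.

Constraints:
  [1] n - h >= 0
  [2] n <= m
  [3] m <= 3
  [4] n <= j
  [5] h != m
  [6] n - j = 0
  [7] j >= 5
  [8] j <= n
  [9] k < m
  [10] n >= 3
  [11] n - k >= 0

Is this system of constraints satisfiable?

From constraints 7 and 8: n ≥ j and j ≥ 5, so n ≥ 5. From constraints 2 and 3: n ≤ m and m ≤ 3, so n ≤ 3. But 3 < 5, so no value of n works.

Unsatisfiable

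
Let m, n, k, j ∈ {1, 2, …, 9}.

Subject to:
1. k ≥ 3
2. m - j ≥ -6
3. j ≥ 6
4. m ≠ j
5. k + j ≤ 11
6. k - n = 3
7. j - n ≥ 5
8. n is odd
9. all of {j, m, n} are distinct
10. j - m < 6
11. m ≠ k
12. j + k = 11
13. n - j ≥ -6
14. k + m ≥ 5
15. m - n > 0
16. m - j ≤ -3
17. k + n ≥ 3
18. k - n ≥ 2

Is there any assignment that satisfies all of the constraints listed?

Satisfiable

Take m = 3, n = 1, k = 4, j = 7. Then constraint 2: m - j = -4; constraint 5: k + j = 11, and every other listed constraint is also met.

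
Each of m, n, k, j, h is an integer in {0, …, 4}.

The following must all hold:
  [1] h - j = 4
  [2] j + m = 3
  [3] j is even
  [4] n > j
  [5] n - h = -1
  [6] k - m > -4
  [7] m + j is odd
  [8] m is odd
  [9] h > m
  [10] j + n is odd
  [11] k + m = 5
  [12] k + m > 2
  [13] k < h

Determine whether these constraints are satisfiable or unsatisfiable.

Satisfiable

One satisfying assignment is m = 3, n = 3, k = 2, j = 0, h = 4.
For the less obvious constraints — constraint 1: h - j = 4; constraint 2: j + m = 3 — and the others hold by inspection.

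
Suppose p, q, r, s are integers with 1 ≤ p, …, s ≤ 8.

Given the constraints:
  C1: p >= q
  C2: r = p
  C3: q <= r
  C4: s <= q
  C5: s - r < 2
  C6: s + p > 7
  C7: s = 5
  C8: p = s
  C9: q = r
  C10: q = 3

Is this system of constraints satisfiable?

Constraint 10 fixes q = 3 and constraint 7 fixes s = 5. Constraints 2, 8, and 9 give q = r = p = s, so q = s. But 3 ≠ 5 — contradiction.

Unsatisfiable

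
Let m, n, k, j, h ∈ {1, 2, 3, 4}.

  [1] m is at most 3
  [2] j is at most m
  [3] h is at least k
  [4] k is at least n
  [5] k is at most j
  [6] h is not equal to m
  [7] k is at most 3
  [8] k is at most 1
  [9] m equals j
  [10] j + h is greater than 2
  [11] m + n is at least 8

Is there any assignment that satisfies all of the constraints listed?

From constraint 1: m ≤ 3. From constraints 4 and 7: n ≤ k ≤ 3. Hence m + n ≤ 6. But constraint 11 requires m + n ≥ 8, and 8 > 6. Contradiction.

Unsatisfiable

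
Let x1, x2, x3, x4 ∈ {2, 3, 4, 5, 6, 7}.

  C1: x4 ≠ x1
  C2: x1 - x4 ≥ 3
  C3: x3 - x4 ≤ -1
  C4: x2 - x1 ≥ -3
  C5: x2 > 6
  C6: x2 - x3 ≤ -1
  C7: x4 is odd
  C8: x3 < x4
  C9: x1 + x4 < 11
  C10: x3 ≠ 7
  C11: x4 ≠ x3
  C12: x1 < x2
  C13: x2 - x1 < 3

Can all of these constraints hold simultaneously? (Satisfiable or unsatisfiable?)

Unsatisfiable

Constraints 2, 3, 4, and 6 give x1 − x4 ≥ 3, x4 − x3 ≥ 1, x3 − x2 ≥ 1, x2 − x1 ≥ -3.
Adding all 4 inequalities: the left sides telescope to 0, and the right sides sum to 3 + 1 + 1 + (-3) = 2. So 0 ≥ 2, which is false.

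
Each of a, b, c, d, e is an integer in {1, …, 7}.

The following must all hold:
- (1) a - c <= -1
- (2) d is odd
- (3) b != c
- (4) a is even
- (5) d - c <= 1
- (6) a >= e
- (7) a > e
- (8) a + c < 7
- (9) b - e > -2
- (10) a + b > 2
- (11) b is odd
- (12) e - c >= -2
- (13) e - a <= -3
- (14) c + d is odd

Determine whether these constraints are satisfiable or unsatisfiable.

Unsatisfiable

Constraints 1, 12, and 13 give a − e ≥ 3, e − c ≥ -2, c − a ≥ 1.
Adding all 3 inequalities: the left sides telescope to 0, and the right sides sum to 3 + (-2) + 1 = 2. So 0 ≥ 2, which is false.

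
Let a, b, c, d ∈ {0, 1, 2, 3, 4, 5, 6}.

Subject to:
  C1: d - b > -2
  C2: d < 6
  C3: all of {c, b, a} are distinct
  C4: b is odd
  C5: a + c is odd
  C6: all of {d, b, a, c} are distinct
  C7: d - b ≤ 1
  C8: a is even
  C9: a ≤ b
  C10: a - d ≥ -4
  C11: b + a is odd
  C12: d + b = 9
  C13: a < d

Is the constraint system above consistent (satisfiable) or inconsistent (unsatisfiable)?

Setting (a, b, c, d) = (0, 5, 3, 4) satisfies everything: constraint 1: d - b = -1; constraint 7: d - b = -1, and the others follow.

Satisfiable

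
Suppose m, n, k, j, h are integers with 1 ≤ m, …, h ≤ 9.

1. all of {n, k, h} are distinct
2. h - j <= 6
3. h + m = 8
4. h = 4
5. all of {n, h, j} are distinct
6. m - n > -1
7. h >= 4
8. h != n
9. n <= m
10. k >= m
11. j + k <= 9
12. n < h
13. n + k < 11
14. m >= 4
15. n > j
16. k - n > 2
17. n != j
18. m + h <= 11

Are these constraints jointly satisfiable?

Try m = 4, n = 2, k = 7, j = 1, h = 4.
Check constraint 2: h - j = 3; constraint 3: h + m = 8; constraint 6: m - n = 2. The remaining constraints are straightforward to verify.

Satisfiable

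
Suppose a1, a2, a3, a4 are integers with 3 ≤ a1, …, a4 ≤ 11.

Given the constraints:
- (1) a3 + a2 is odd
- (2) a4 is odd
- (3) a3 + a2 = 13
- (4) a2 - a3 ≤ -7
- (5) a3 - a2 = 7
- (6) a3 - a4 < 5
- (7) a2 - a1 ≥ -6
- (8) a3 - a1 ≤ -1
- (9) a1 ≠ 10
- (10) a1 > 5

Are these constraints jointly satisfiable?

Constraints 4, 7, and 8 give a1 − a3 ≥ 1, a3 − a2 ≥ 7, a2 − a1 ≥ -6.
Adding all 3 inequalities: the left sides telescope to 0, and the right sides sum to 1 + 7 + (-6) = 2. So 0 ≥ 2, which is false.

Unsatisfiable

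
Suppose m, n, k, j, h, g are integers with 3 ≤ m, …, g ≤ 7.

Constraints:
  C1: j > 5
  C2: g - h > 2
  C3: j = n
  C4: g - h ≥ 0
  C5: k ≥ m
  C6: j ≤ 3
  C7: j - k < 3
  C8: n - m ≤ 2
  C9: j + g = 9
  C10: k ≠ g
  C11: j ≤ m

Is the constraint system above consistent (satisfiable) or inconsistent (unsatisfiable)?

Unsatisfiable

From constraint 1: j ≥ 6. From constraint 6: j ≤ 3. But 3 < 6, so no value of j works.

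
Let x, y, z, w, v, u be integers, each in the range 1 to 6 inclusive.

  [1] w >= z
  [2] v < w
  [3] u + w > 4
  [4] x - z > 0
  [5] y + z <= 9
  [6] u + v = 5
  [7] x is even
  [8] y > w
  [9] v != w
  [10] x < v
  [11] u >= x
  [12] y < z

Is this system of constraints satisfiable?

Unsatisfiable

Constraints 2, 4, 8, 10, and 12 give w < y, y < z, z < x, x < v, v < w. Chaining: w < y < z < x < v < w, which forces w < w — impossible.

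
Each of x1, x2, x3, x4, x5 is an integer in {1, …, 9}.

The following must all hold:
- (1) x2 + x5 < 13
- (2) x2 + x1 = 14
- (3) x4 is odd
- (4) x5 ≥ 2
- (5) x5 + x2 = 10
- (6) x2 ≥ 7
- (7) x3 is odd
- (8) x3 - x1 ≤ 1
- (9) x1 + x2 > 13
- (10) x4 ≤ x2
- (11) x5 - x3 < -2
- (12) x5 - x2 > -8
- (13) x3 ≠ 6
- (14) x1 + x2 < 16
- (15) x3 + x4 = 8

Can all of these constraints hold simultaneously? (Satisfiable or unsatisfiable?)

Try x1 = 6, x2 = 8, x3 = 5, x4 = 3, x5 = 2.
Check constraint 1: x2 + x5 = 10; constraint 2: x2 + x1 = 14. The remaining constraints are straightforward to verify.

Satisfiable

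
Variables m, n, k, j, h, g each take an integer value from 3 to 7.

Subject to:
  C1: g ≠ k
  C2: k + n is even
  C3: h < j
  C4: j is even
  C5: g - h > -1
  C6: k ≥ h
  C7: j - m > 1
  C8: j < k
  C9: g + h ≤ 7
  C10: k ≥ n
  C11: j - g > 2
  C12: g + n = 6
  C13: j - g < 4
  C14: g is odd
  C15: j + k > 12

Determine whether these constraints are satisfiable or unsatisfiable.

Try m = 3, n = 3, k = 7, j = 6, h = 3, g = 3.
Check constraint 5: g - h = 0; constraint 7: j - m = 3; constraint 9: g + h = 6. The remaining constraints are straightforward to verify.

Satisfiable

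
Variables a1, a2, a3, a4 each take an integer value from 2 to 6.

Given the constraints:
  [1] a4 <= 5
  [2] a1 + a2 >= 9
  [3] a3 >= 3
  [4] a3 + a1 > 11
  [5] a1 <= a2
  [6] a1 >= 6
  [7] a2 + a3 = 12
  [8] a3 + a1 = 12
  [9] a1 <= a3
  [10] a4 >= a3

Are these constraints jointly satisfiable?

Unsatisfiable

From constraints 6 and 9: a3 ≥ a1 and a1 ≥ 6, so a3 ≥ 6. From constraints 1 and 10: a3 ≤ a4 and a4 ≤ 5, so a3 ≤ 5. But 5 < 6, so no value of a3 works.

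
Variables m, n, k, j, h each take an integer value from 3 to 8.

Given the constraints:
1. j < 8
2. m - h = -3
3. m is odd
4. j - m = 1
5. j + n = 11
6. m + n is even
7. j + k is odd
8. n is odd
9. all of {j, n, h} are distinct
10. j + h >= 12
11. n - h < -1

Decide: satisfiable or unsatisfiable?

Satisfiable

One satisfying assignment is m = 5, n = 5, k = 5, j = 6, h = 8.
For the less obvious constraints — constraint 2: m - h = -3; constraint 4: j - m = 1 — and the others hold by inspection.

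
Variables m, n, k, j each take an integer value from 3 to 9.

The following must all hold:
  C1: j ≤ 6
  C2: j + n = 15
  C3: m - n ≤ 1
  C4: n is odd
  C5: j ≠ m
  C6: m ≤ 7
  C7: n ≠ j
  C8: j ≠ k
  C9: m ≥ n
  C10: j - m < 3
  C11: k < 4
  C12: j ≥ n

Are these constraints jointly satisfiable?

Unsatisfiable

From constraint 1: j ≤ 6. From constraints 6 and 9: n ≤ m ≤ 7. Hence j + n ≤ 13. But constraint 2 requires j + n = 15, and 15 > 13. Contradiction.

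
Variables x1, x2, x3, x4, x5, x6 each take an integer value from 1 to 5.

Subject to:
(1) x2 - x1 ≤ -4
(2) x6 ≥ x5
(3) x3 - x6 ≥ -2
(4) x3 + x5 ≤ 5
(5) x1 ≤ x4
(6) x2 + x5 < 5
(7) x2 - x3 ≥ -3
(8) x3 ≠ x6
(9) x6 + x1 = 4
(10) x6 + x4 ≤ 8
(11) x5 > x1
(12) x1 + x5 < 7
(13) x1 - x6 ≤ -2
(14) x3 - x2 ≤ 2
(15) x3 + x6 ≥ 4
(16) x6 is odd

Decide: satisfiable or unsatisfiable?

Constraints 1, 3, 13, and 14 give x2 − x3 ≥ -2, x3 − x6 ≥ -2, x6 − x1 ≥ 2, x1 − x2 ≥ 4.
Adding all 4 inequalities: the left sides telescope to 0, and the right sides sum to (-2) + (-2) + 2 + 4 = 2. So 0 ≥ 2, which is false.

Unsatisfiable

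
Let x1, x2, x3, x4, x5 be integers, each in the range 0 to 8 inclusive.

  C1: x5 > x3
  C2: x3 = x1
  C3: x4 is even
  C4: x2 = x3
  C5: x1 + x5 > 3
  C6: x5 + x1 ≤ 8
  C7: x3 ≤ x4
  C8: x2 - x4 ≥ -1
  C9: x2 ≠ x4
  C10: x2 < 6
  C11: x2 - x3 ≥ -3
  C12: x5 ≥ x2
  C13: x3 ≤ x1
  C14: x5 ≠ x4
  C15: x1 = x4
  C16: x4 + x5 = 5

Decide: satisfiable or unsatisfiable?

From constraints 2, 4, and 15, x2 = x3 = x1 = x4, so x2 = x4. But constraint 9 says x2 ≠ x4. Contradiction.

Unsatisfiable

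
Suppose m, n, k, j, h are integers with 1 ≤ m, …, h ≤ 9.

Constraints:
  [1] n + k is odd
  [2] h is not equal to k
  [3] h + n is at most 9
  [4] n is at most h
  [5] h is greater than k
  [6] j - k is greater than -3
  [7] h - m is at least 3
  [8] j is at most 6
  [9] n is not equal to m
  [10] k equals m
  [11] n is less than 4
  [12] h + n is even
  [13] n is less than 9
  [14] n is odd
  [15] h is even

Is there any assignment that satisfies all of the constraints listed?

Constraint 15 makes h even and constraint 14 makes n odd, so h + n must be odd. Constraint 12 says h + n is even — contradiction.

Unsatisfiable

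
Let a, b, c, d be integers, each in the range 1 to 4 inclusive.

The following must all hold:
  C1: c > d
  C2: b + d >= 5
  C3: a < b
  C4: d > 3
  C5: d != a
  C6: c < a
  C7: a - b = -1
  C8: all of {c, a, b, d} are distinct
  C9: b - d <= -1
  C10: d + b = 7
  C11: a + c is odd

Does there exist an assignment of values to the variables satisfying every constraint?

Unsatisfiable

Constraints 1, 3, 6, and 9 give a < b, b < d, d < c, c < a. Chaining: a < b < d < c < a, which forces a < a — impossible.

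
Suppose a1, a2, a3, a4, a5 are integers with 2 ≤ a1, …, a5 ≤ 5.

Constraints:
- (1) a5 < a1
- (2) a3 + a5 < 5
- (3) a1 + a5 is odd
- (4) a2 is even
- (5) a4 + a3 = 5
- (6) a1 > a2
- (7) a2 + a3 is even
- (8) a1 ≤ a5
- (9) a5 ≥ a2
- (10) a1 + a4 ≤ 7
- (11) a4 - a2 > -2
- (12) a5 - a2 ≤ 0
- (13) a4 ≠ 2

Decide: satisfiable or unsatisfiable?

Constraints 6, 8, and 12 give a5 ≤ a2, a2 < a1, a1 ≤ a5. Chaining: a5 ≤ a2 < a1 ≤ a5, which forces a5 < a5 — impossible.

Unsatisfiable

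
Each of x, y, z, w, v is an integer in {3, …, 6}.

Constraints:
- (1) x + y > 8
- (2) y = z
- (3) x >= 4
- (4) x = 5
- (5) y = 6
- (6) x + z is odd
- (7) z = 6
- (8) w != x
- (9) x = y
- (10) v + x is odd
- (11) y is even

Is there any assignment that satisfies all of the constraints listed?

Unsatisfiable

Constraint 4 fixes x = 5 and constraint 7 fixes z = 6. Constraints 2 and 9 give x = y = z, so x = z. But 5 ≠ 6 — contradiction.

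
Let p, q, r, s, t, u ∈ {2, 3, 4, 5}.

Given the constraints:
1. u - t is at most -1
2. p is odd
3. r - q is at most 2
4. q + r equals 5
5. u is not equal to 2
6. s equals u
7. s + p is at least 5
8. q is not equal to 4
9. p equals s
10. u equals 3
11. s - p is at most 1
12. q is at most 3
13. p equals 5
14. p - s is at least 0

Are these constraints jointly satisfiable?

Constraint 13 fixes p = 5 and constraint 10 fixes u = 3. Constraints 6 and 9 give p = s = u, so p = u. But 5 ≠ 3 — contradiction.

Unsatisfiable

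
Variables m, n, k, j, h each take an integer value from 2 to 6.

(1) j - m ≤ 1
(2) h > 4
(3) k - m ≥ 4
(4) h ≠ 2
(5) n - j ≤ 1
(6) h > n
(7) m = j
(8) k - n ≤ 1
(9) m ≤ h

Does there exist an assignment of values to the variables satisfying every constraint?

Constraints 1, 3, 5, and 8 give m − j ≥ -1, j − n ≥ -1, n − k ≥ -1, k − m ≥ 4.
Adding all 4 inequalities: the left sides telescope to 0, and the right sides sum to (-1) + (-1) + (-1) + 4 = 1. So 0 ≥ 1, which is false.

Unsatisfiable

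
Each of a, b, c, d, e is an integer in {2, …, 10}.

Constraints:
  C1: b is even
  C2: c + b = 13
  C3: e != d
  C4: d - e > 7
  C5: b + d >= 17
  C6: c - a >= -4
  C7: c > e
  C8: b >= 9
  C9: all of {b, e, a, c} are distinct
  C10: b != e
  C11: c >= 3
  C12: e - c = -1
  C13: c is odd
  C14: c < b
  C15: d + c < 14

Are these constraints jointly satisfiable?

The assignment a = 4, b = 10, c = 3, d = 10, e = 2 works:
  constraint 2 holds since c + b = 13.
  constraint 4 holds since d - e = 8.
  constraint 5 holds since b + d = 20.
The rest check out directly.

Satisfiable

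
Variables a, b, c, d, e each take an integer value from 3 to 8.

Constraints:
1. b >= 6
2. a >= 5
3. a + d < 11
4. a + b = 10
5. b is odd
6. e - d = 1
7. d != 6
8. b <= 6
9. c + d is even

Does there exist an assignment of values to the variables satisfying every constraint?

Unsatisfiable

From constraint 2: a ≥ 5. From constraint 1: b ≥ 6. Hence a + b ≥ 11. But constraint 4 requires a + b = 10, and 10 < 11. Contradiction.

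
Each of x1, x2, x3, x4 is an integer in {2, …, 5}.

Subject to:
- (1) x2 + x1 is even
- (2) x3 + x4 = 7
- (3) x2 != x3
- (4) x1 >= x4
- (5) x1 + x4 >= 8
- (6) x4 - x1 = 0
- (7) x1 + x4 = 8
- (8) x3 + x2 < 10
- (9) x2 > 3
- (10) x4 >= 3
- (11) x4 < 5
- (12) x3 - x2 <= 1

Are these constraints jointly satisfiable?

Setting (x1, x2, x3, x4) = (4, 4, 3, 4) satisfies everything: constraint 2: x3 + x4 = 7; constraint 5: x1 + x4 = 8, and the others follow.

Satisfiable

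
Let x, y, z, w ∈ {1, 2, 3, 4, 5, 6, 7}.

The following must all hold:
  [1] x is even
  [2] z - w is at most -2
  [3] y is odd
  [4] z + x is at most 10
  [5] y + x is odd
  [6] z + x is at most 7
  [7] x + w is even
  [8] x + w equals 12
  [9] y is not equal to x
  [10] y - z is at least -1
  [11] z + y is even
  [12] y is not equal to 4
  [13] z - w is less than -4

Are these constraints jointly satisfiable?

Setting (x, y, z, w) = (6, 1, 1, 6) satisfies everything: constraint 2: z - w = -5; constraint 4: z + x = 7; constraint 6: z + x = 7, and the others follow.

Satisfiable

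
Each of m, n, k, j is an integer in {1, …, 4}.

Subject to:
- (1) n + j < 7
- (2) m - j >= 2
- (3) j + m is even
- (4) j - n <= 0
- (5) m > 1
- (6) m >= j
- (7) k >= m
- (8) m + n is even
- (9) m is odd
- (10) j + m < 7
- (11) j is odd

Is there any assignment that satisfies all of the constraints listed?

Try m = 3, n = 3, k = 3, j = 1.
Check constraint 1: n + j = 4; constraint 2: m - j = 2; constraint 4: j - n = -2. The remaining constraints are straightforward to verify.

Satisfiable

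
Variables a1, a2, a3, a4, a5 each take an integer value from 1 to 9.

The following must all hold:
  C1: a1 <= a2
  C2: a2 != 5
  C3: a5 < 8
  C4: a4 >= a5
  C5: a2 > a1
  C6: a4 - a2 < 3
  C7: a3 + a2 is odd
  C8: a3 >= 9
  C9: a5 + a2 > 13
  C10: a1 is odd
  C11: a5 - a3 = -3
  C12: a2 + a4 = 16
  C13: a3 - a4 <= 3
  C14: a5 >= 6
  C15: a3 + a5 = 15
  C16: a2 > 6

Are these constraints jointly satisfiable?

One satisfying assignment is a1 = 1, a2 = 8, a3 = 9, a4 = 8, a5 = 6.
For the less obvious constraints — constraint 6: a4 - a2 = 0; constraint 9: a5 + a2 = 14; constraint 11: a5 - a3 = -3 — and the others hold by inspection.

Satisfiable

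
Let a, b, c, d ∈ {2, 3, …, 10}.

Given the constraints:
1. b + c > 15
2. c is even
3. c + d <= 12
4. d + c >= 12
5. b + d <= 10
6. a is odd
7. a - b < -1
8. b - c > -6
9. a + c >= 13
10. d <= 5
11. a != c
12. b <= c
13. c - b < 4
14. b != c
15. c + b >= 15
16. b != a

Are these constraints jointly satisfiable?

Satisfiable

Try a = 3, b = 7, c = 10, d = 2.
Check constraint 1: b + c = 17; constraint 3: c + d = 12; constraint 4: d + c = 12. The remaining constraints are straightforward to verify.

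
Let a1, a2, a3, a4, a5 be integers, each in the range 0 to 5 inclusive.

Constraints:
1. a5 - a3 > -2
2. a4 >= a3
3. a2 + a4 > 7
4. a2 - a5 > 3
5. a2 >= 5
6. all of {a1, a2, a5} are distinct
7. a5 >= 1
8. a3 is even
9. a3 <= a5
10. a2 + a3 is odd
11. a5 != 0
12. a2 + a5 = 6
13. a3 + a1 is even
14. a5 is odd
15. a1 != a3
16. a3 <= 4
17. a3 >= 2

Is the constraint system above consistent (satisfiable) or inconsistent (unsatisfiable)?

From constraint 5: a2 ≥ 5. From constraints 9 and 17: a5 ≥ a3 ≥ 2. Hence a2 + a5 ≥ 7. But constraint 12 requires a2 + a5 = 6, and 6 < 7. Contradiction.

Unsatisfiable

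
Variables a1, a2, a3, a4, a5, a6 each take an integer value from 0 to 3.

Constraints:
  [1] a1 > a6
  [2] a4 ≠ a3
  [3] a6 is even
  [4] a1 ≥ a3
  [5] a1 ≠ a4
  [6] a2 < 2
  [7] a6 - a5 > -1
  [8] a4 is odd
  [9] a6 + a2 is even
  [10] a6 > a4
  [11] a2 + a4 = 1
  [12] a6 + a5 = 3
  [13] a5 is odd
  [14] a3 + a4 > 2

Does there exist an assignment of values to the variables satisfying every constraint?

Satisfiable

Take a1 = 3, a2 = 0, a3 = 2, a4 = 1, a5 = 1, a6 = 2. Then constraint 7: a6 - a5 = 1; constraint 11: a2 + a4 = 1, and every other listed constraint is also met.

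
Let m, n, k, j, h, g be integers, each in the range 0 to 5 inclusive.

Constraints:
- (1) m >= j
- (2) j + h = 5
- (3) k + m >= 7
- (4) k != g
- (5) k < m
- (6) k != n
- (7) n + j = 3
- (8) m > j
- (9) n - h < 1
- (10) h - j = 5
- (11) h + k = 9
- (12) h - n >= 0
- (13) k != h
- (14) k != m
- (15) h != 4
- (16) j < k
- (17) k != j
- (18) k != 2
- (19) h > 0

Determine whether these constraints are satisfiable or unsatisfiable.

One satisfying assignment is m = 5, n = 3, k = 4, j = 0, h = 5, g = 5.
For the less obvious constraints — constraint 2: j + h = 5; constraint 3: k + m = 9 — and the others hold by inspection.

Satisfiable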